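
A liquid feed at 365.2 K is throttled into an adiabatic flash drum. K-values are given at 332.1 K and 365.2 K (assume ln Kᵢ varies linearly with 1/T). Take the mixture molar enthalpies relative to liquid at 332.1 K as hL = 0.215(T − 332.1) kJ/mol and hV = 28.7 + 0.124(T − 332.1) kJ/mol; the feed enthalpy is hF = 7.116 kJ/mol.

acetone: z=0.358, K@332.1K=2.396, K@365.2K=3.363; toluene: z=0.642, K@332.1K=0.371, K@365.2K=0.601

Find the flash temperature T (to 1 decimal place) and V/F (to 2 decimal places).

T = 338.8 K, V/F = 0.20

Adiabatic flash: solve Rachford–Rice at each trial T, then check hF = ψ·hV(T) + (1−ψ)·hL(T).
  T = 332.1 K: K = (2.396, 0.371), RR gives ψ = 0.109, H_out = 3.136 kJ/mol
  T = 365.2 K: K = (3.363, 0.601), RR gives ψ = 0.626, H_out = 23.186 kJ/mol
  T = 348.6 K: K = (2.860, 0.477), RR gives ψ = 0.340, H_out = 12.788 kJ/mol
  T = 340.4 K: K = (2.625, 0.422), RR gives ψ = 0.225, H_out = 8.064 kJ/mol
  T = 336.2 K: K = (2.508, 0.396), RR gives ψ = 0.167, H_out = 5.607 kJ/mol
  T = 338.3 K: K = (2.566, 0.409), RR gives ψ = 0.196, H_out = 6.842 kJ/mol
Linear interpolation between T = 338.3 (H_out = 6.842) and T = 340.4 (H_out = 8.064) on hF = 7.116 gives T ≈ 338.8 K, at which ψ = 0.20.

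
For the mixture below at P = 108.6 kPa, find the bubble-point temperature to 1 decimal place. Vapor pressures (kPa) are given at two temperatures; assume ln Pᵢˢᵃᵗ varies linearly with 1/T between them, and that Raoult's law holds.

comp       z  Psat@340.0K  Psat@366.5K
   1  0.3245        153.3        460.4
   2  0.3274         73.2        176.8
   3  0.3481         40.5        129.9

Bubble-point temperature: ΣzᵢPᵢˢᵃᵗ(T) = P. Interpolate ln Pᵢˢᵃᵗ = aᵢ + bᵢ/T.
  T = 340.0 K: ΣzᵢPᵢˢᵃᵗ = 87.81 kPa
  T = 366.5 K: ΣzᵢPᵢˢᵃᵗ = 252.50 kPa
  T = 353.2 K: ΣzᵢPᵢˢᵃᵗ = 151.38 kPa
  T = 346.6 K: ΣzᵢPᵢˢᵃᵗ = 115.85 kPa
  T = 343.3 K: ΣzᵢPᵢˢᵃᵗ = 100.98 kPa
  T = 345.0 K: ΣzᵢPᵢˢᵃᵗ = 108.42 kPa
Interpolating between 345.0 K and 346.6 K gives T ≈ 345.0 K.

T = 345.0 K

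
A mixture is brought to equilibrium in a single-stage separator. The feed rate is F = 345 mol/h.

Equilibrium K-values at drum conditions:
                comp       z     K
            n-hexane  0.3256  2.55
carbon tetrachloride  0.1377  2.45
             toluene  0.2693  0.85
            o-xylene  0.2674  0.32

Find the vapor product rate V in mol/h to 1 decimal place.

Let ψ = V/F and solve Σ zᵢ(Kᵢ−1)/(1+ψ(Kᵢ−1)) = 0.
g(0) = ΣzᵢKᵢ − 1 = 0.4821 and g(1) = 1 − Σzᵢ/Kᵢ = -0.3363, so a root lies in (0, 1).
Newton–Raphson from ψ = 0.5:
  ψ = 0.5000: g = 0.08090, g' = -0.6365 → ψ = 0.6271
  ψ = 0.6271: g = -0.00111, g' = -0.6638 → ψ = 0.6254
Converged at ψ = 0.6254.
Then V = ψ·F = 0.6254·345 = 215.8 mol/h and L = F − V = 129.2 mol/h.

V = 215.8 mol/h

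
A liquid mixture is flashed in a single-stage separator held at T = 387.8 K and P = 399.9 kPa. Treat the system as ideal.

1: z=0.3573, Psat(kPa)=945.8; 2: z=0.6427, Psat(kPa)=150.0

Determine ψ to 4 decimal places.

Raoult's law: Kᵢ = Pᵢˢᵃᵗ/P = Pᵢˢᵃᵗ/399.9.
  K_1 = 945.8/399.9 = 2.365091, K_2 = 150.0/399.9 = 0.375094
Binary case is linear: z₁(K₁−1)(1+ψ(K₂−1)) + z₂(K₂−1)(1+ψ(K₁−1)) = 0
⇒ ψ = [z₁(K₁−1)+z₂(K₂−1)] / [−(K₁−1)(K₂−1)] = 0.08612/0.85305 = 0.1010

ψ = 0.1010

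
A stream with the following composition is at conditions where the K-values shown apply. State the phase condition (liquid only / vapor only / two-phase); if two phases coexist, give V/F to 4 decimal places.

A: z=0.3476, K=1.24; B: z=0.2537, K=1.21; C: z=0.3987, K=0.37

ΣzᵢKᵢ = 0.8855; Σzᵢ/Kᵢ = 1.5676.
Since ΣzᵢKᵢ < 1 the mixture is below its bubble point — single liquid phase.

liquid only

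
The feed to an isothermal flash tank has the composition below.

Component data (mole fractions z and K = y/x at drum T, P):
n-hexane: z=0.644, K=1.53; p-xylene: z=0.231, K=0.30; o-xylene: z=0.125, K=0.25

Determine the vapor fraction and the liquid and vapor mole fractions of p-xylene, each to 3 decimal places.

ψ = 0.226, x_p-xylene = 0.274, y_p-xylene = 0.082

Newton iteration, ψ⁰ = 0.5:
  ψ = 0.500: g = -0.1290, g' = -0.561 → ψ = 0.270
  ψ = 0.270: g = -0.0184, g' = -0.421 → ψ = 0.226
Converged at ψ = 0.226.
Compositions from xᵢ = zᵢ/(1+ψ(Kᵢ−1)), yᵢ = Kᵢxᵢ:
  n-hexane: x = 0.575, y = 0.880
  p-xylene: x = 0.274, y = 0.082
  o-xylene: x = 0.150, y = 0.038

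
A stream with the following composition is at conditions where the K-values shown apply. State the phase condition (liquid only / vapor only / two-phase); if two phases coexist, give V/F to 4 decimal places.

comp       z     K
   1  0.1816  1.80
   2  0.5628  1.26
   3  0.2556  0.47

ΣzᵢKᵢ = 1.1561; Σzᵢ/Kᵢ = 1.0914.
Both exceed 1, so a two-phase solution exists.
Iterate (Newton) starting at ψ = 0.5:
  ψ = 0.5000: g = 0.04896, g' = -0.2220 → ψ = 0.7205
  ψ = 0.7205: g = -0.00376, g' = -0.2617 → ψ = 0.7061
  ψ = 0.7061: g = -0.00003, g' = -0.2580 → ψ = 0.7060
Converged at ψ = 0.7060.

two-phase, V/F = 0.7060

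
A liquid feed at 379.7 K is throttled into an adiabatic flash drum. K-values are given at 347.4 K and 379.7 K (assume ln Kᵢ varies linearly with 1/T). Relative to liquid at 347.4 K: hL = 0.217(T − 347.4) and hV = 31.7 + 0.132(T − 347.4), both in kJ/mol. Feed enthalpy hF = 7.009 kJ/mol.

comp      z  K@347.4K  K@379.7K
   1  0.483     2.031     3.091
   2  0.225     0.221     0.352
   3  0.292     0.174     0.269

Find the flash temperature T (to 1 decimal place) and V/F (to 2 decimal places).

Adiabatic flash: solve Rachford–Rice at each trial T, then check hF = ψ·hV(T) + (1−ψ)·hL(T).
  T = 347.4 K: K = (2.031, 0.221, 0.174), RR gives ψ = 0.098, H_out = 3.110 kJ/mol
  T = 379.7 K: K = (3.091, 0.352, 0.269), RR gives ψ = 0.447, H_out = 19.944 kJ/mol
  T = 363.5 K: K = (2.527, 0.282, 0.218), RR gives ψ = 0.302, H_out = 12.643 kJ/mol
  T = 355.4 K: K = (2.270, 0.250, 0.195), RR gives ψ = 0.211, H_out = 8.286 kJ/mol
  T = 351.4 K: K = (2.148, 0.235, 0.184), RR gives ψ = 0.158, H_out = 5.837 kJ/mol
  T = 353.4 K: K = (2.209, 0.243, 0.190), RR gives ψ = 0.186, H_out = 7.092 kJ/mol
Linear interpolation between T = 351.4 (H_out = 5.837) and T = 353.4 (H_out = 7.092) on hF = 7.009 gives T ≈ 353.3 K, at which ψ = 0.18.

T = 353.3 K, V/F = 0.18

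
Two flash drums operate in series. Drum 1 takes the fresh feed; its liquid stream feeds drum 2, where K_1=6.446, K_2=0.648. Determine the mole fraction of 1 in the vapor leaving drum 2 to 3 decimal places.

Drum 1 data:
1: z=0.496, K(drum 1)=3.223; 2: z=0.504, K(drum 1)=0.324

Drum 1:
Material balance + equilibrium reduce to Σ zᵢ(Kᵢ−1)/(1+ψ₁(Kᵢ−1)) = 0.
g(0) = ΣzᵢKᵢ − 1 = 0.762 and g(1) = 1 − Σzᵢ/Kᵢ = -0.709, so a root lies in (0, 1).
Binary case is linear: z₁(K₁−1)(1+ψ₁(K₂−1)) + z₂(K₂−1)(1+ψ₁(K₁−1)) = 0
⇒ ψ₁ = [z₁(K₁−1)+z₂(K₂−1)] / [−(K₁−1)(K₂−1)] = 0.7619/1.5027 = 0.507
Drum-1 compositions:
  1: x = 0.233, y = 0.752
  2: x = 0.767, y = 0.248
Drum-2 feed = drum-1 liquid: z₂ = (0.2332, 0.7668).
Drum 2:
Let ψ₂ = V/F and solve Σ zᵢ(Kᵢ−1)/(1+ψ₂(Kᵢ−1)) = 0.
Check two-phase: ΣzᵢKᵢ = 2.000 > 1 and Σzᵢ/Kᵢ = 1.220 > 1, so g(0) = 1.000 > 0 and g(1) = -0.220 < 0.
Newton iteration, ψ₂⁰ = 0.63:
  ψ₂ = 0.630: g = -0.0602, g' = -0.509 → ψ₂ = 0.512
  ψ₂ = 0.512: g = 0.0061, g' = -0.624 → ψ₂ = 0.522
Converged at ψ₂ = 0.522.
  1: x = 0.061, y = 0.391
  2: x = 0.939, y = 0.609

y_1 (drum 2) = 0.391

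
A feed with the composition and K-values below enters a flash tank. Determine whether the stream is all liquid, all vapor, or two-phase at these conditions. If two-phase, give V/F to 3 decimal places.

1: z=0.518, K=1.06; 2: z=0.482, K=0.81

all liquid

ΣzᵢKᵢ = 0.940; Σzᵢ/Kᵢ = 1.084.
Since ΣzᵢKᵢ < 1 the mixture is below its bubble point — single liquid phase.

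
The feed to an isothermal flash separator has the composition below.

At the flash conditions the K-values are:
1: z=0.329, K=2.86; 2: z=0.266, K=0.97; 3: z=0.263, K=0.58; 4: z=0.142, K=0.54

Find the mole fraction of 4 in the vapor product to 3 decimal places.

Rachford–Rice: g(V/F) = Σ zᵢ(Kᵢ−1)/(1+V/F(Kᵢ−1)) = 0.
Check two-phase: ΣzᵢKᵢ = 1.428 > 1 and Σzᵢ/Kᵢ = 1.106 > 1, so g(0) = 0.428 > 0 and g(1) = -0.106 < 0.
Newton iteration, V/F⁰ = 0.61:
  V/F = 0.610: g = 0.0392, g' = -0.392 → V/F = 0.710
  V/F = 0.710: g = 0.0011, g' = -0.372 → V/F = 0.713
Converged at V/F = 0.713.
Compositions from xᵢ = zᵢ/(1+V/F(Kᵢ−1)), yᵢ = Kᵢxᵢ:
  1: x = 0.141, y = 0.404
  2: x = 0.272, y = 0.264
  3: x = 0.375, y = 0.218
  4: x = 0.211, y = 0.114

y_4 = 0.114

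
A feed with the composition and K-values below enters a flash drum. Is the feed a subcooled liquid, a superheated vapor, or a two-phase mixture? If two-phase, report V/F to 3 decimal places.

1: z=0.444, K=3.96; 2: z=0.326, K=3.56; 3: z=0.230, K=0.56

superheated vapor

ΣzᵢKᵢ = 3.048; Σzᵢ/Kᵢ = 0.614.
Since Σzᵢ/Kᵢ < 1 the mixture is above its dew point — single vapor phase.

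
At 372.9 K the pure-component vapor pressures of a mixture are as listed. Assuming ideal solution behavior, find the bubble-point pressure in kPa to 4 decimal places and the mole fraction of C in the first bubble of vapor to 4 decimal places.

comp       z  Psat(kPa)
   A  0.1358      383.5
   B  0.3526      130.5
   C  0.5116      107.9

At the bubble point ψ → 0, so ΣzᵢKᵢ = 1 with Kᵢ = Pᵢˢᵃᵗ/P ⇒ P = ΣzᵢPᵢˢᵃᵗ.
P = 0.1358·383.5 + 0.3526·130.5 + 0.5116·107.9 = 153.2952 kPa
yᵢ = zᵢPᵢˢᵃᵗ/P ⇒ y_C = 0.5116·107.9/153.2952 = 0.3601

Pbub = 153.2952 kPa, y_C = 0.3601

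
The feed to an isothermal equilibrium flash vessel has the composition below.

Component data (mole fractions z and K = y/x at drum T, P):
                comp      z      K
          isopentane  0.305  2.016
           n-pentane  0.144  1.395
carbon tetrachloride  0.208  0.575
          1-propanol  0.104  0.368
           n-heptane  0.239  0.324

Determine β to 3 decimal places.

Rachford–Rice: g(β) = Σ zᵢ(Kᵢ−1)/(1+β(Kᵢ−1)) = 0.
Feasibility: ΣzᵢKᵢ = 1.051, Σzᵢ/Kᵢ = 1.637 — both > 1, two phases present.
Iterate (Newton) starting at β = 0.7:
  β = 0.700: g = -0.3248, g' = -0.725 → β = 0.252
  β = 0.252: g = -0.0734, g' = -0.483 → β = 0.100
  β = 0.100: g = 0.0004, g' = -0.494 → β = 0.101
Converged at β = 0.101.

β = 0.101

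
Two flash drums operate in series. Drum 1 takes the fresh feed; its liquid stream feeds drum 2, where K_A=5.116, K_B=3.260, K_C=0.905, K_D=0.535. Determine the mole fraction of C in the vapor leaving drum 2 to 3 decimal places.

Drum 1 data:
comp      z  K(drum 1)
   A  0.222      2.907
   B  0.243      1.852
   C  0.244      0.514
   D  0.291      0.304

Drum 1:
Rachford–Rice: g(ψ₁) = Σ zᵢ(Kᵢ−1)/(1+ψ₁(Kᵢ−1)) = 0.
Check two-phase: ΣzᵢKᵢ = 1.309 > 1 and Σzᵢ/Kᵢ = 1.640 > 1, so g(0) = 0.309 > 0 and g(1) = -0.640 < 0.
Iterate (Newton) starting at ψ₁ = 0.5:
  ψ₁ = 0.500: g = -0.1054, g' = -0.730 → ψ₁ = 0.356
  ψ₁ = 0.356: g = -0.0014, g' = -0.724 → ψ₁ = 0.354
Converged at ψ₁ = 0.354.
Drum-1 compositions:
  A: x = 0.133, y = 0.385
  B: x = 0.187, y = 0.346
  C: x = 0.295, y = 0.151
  D: x = 0.386, y = 0.117
Drum-2 feed = drum-1 liquid: z₂ = (0.1326, 0.1867, 0.2947, 0.3861).
Drum 2:
Rachford–Rice: g(ψ₂) = Σ zᵢ(Kᵢ−1)/(1+ψ₂(Kᵢ−1)) = 0.
Feasibility: ΣzᵢKᵢ = 1.760, Σzᵢ/Kᵢ = 1.130 — both > 1, two phases present.
Iterate (Newton) starting at ψ₂ = 0.46:
  ψ₂ = 0.460: g = 0.1379, g' = -0.636 → ψ₂ = 0.677
  ψ₂ = 0.677: g = 0.0190, g' = -0.486 → ψ₂ = 0.716
  ψ₂ = 0.716: g = 0.0003, g' = -0.474 → ψ₂ = 0.717
Converged at ψ₂ = 0.717.
  A: x = 0.034, y = 0.172
  B: x = 0.071, y = 0.232
  C: x = 0.316, y = 0.286
  D: x = 0.579, y = 0.310

y_C (drum 2) = 0.286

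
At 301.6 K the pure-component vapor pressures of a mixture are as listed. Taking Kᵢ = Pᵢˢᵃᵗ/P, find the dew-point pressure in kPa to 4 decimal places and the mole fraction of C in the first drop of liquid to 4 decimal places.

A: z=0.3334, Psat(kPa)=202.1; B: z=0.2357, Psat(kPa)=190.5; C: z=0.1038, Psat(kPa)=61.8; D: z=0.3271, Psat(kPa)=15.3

Pdew = 38.5421 kPa, x_C = 0.0647

At the dew point ψ → 1, so Σzᵢ/Kᵢ = 1 with Kᵢ = Pᵢˢᵃᵗ/P ⇒ 1/P = Σzᵢ/Pᵢˢᵃᵗ.
1/P = 0.3334/202.1 + 0.2357/190.5 + 0.1038/61.8 + 0.3271/15.3 = 0.0259456 ⇒ P = 38.5421 kPa
xᵢ = zᵢP/Pᵢˢᵃᵗ ⇒ x_C = 0.1038·38.5421/61.8 = 0.0647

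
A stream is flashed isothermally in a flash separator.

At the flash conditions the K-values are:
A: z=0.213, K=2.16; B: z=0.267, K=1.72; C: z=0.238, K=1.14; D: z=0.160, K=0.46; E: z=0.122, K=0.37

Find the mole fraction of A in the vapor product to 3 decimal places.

Material balance + equilibrium reduce to Σ zᵢ(Kᵢ−1)/(1+V/F(Kᵢ−1)) = 0.
Check two-phase: ΣzᵢKᵢ = 1.309 > 1 and Σzᵢ/Kᵢ = 1.140 > 1, so g(0) = 0.309 > 0 and g(1) = -0.140 < 0.
Newton iteration, V/F⁰ = 0.5:
  V/F = 0.500: g = 0.0983, g' = -0.384 → V/F = 0.756
  V/F = 0.756: g = -0.0064, g' = -0.453 → V/F = 0.742
Converged at V/F = 0.742.
Compositions from xᵢ = zᵢ/(1+V/F(Kᵢ−1)), yᵢ = Kᵢxᵢ:
  A: x = 0.115, y = 0.247
  B: x = 0.174, y = 0.299
  C: x = 0.216, y = 0.246
  D: x = 0.267, y = 0.123
  E: x = 0.229, y = 0.085

y_A = 0.247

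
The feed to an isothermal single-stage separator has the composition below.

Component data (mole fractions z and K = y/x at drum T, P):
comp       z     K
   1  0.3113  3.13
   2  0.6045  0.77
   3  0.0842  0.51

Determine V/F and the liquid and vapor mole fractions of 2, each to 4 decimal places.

V/F = 0.8237, x_2 = 0.7458, y_2 = 0.5743

Rachford–Rice: g(V/F) = Σ zᵢ(Kᵢ−1)/(1+V/F(Kᵢ−1)) = 0.
Feasibility: ΣzᵢKᵢ = 1.4828, Σzᵢ/Kᵢ = 1.0496 — both > 1, two phases present.
Newton–Raphson from V/F = 0.5:
  V/F = 0.5000: g = 0.10935, g' = -0.4075 → V/F = 0.7683
  V/F = 0.7683: g = 0.01644, g' = -0.3024 → V/F = 0.8227
  V/F = 0.8227: g = 0.00030, g' = -0.2918 → V/F = 0.8237
Converged at V/F = 0.8237.
Compositions from xᵢ = zᵢ/(1+V/F(Kᵢ−1)), yᵢ = Kᵢxᵢ:
  1: x = 0.1130, y = 0.3537
  2: x = 0.7458, y = 0.5743
  3: x = 0.1412, y = 0.0720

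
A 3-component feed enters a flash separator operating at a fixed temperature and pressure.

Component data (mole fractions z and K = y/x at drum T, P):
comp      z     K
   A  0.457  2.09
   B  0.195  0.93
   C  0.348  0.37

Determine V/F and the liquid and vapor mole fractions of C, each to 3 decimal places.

Rachford–Rice: g(V/F) = Σ zᵢ(Kᵢ−1)/(1+V/F(Kᵢ−1)) = 0.
g(0) = ΣzᵢKᵢ − 1 = 0.265 and g(1) = 1 − Σzᵢ/Kᵢ = -0.369, so a root lies in (0, 1).
Newton–Raphson from V/F = 0.5:
  V/F = 0.500: g = -0.0118, g' = -0.523 → V/F = 0.477
Converged at V/F = 0.477.
Compositions from xᵢ = zᵢ/(1+V/F(Kᵢ−1)), yᵢ = Kᵢxᵢ:
  A: x = 0.301, y = 0.628
  B: x = 0.202, y = 0.188
  C: x = 0.498, y = 0.184

V/F = 0.477, x_C = 0.498, y_C = 0.184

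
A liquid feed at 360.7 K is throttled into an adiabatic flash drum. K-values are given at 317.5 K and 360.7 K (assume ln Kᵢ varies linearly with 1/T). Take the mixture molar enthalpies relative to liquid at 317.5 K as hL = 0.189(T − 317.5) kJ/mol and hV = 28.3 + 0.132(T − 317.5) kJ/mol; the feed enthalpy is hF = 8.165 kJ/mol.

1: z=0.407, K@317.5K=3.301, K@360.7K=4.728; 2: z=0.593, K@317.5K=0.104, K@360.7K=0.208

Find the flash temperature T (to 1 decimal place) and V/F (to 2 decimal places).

T = 326.3 K, V/F = 0.23

Adiabatic flash: solve Rachford–Rice at each trial T, then check hF = ψ·hV(T) + (1−ψ)·hL(T).
  T = 317.5 K: K = (3.301, 0.104), RR gives ψ = 0.197, H_out = 5.562 kJ/mol
  T = 360.7 K: K = (4.728, 0.208), RR gives ψ = 0.355, H_out = 17.333 kJ/mol
  T = 339.1 K: K = (3.996, 0.150), RR gives ψ = 0.281, H_out = 11.691 kJ/mol
  T = 328.3 K: K = (3.643, 0.126), RR gives ψ = 0.241, H_out = 8.720 kJ/mol
  T = 322.9 K: K = (3.471, 0.115), RR gives ψ = 0.220, H_out = 7.169 kJ/mol
  T = 325.6 K: K = (3.557, 0.120), RR gives ψ = 0.231, H_out = 7.951 kJ/mol
  T = 327.0 K: K = (3.602, 0.123), RR gives ψ = 0.236, H_out = 8.351 kJ/mol
Linear interpolation between T = 325.6 (H_out = 7.951) and T = 327.0 (H_out = 8.351) on hF = 8.165 gives T ≈ 326.3 K, at which ψ = 0.23.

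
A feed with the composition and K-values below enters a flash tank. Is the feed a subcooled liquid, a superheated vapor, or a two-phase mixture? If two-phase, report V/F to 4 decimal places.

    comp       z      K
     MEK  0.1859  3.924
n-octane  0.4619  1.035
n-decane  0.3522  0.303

ΣzᵢKᵢ = 1.3143; Σzᵢ/Kᵢ = 1.6560.
Both exceed 1, so a two-phase solution exists.
Let ψ = V/F and solve Σ zᵢ(Kᵢ−1)/(1+ψ(Kᵢ−1)) = 0.
Iterate (Newton) starting at ψ = 0.5:
  ψ = 0.5000: g = -0.14012, g' = -0.6659 → ψ = 0.2896
  ψ = 0.2896: g = 0.00280, g' = -0.7352 → ψ = 0.2934
Converged at ψ = 0.2934.

two-phase, V/F = 0.2934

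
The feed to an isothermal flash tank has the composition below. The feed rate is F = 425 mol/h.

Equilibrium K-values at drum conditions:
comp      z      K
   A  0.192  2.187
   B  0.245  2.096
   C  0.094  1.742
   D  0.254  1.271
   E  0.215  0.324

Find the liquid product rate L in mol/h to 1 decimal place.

L = 58.2 mol/h

Rachford–Rice: g(ψ) = Σ zᵢ(Kᵢ−1)/(1+ψ(Kᵢ−1)) = 0.
Check two-phase: ΣzᵢKᵢ = 1.490 > 1 and Σzᵢ/Kᵢ = 1.122 > 1, so g(0) = 0.490 > 0 and g(1) = -0.122 < 0.
Newton–Raphson from ψ = 0.33:
  ψ = 0.330: g = 0.2931, g' = -0.510 → ψ = 0.904
  ψ = 0.904: g = -0.0322, g' = -0.818 → ψ = 0.865
  ψ = 0.865: g = -0.0015, g' = -0.745 → ψ = 0.863
Converged at ψ = 0.863.
Then V = ψ·F = 0.8630·425 = 366.8 mol/h and L = F − V = 58.2 mol/h.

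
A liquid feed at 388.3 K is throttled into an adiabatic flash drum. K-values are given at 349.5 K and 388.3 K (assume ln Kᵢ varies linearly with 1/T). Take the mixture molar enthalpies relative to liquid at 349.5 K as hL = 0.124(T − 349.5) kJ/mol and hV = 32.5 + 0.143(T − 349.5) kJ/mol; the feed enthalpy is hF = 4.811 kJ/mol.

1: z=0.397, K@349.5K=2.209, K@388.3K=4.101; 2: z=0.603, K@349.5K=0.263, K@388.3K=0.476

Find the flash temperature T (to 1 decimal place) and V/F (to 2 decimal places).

Adiabatic flash: solve Rachford–Rice at each trial T, then check hF = ψ·hV(T) + (1−ψ)·hL(T).
  T = 349.5 K: K = (2.209, 0.263), RR gives ψ = 0.040, H_out = 1.297 kJ/mol
  T = 388.3 K: K = (4.101, 0.476), RR gives ψ = 0.563, H_out = 23.530 kJ/mol
  T = 368.9 K: K = (3.059, 0.359), RR gives ψ = 0.327, H_out = 13.150 kJ/mol
  T = 359.2 K: K = (2.611, 0.309), RR gives ψ = 0.200, H_out = 7.740 kJ/mol
  T = 354.4 K: K = (2.406, 0.286), RR gives ψ = 0.127, H_out = 4.743 kJ/mol
  T = 356.8 K: K = (2.507, 0.297), RR gives ψ = 0.165, H_out = 6.279 kJ/mol
Linear interpolation between T = 354.4 (H_out = 4.743) and T = 356.8 (H_out = 6.279) on hF = 4.811 gives T ≈ 354.5 K, at which ψ = 0.13.

T = 354.5 K, V/F = 0.13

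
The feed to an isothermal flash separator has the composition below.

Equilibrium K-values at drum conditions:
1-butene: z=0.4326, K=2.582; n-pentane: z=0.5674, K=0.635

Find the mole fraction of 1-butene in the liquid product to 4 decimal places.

Binary case is linear: z₁(K₁−1)(1+V/F(K₂−1)) + z₂(K₂−1)(1+V/F(K₁−1)) = 0
⇒ V/F = [z₁(K₁−1)+z₂(K₂−1)] / [−(K₁−1)(K₂−1)] = 0.47727/0.57743 = 0.8265
Compositions from xᵢ = zᵢ/(1+V/F(Kᵢ−1)), yᵢ = Kᵢxᵢ:
  1-butene: x = 0.1875, y = 0.4840
  n-pentane: x = 0.8125, y = 0.5160

x_1-butene = 0.1875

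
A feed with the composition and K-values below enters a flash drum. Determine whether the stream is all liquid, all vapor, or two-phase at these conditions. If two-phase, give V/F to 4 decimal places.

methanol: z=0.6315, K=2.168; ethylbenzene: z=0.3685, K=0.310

two-phase, V/F = 0.5997

ΣzᵢKᵢ = 1.4833; Σzᵢ/Kᵢ = 1.4800.
Both exceed 1, so a two-phase solution exists.
Material balance + equilibrium reduce to Σ zᵢ(Kᵢ−1)/(1+ψ(Kᵢ−1)) = 0.
Iterate (Newton) starting at ψ = 0.36:
  ψ = 0.3600: g = 0.18096, g' = -0.7375 → ψ = 0.6054
  ψ = 0.6054: g = -0.00457, g' = -0.8130 → ψ = 0.5997
Converged at ψ = 0.5997.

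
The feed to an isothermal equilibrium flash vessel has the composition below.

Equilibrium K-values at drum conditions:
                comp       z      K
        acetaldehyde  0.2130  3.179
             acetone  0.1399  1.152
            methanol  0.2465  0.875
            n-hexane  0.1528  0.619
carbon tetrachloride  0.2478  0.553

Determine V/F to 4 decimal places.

V/F = 0.4845

Rachford–Rice: g(V/F) = Σ zᵢ(Kᵢ−1)/(1+V/F(Kᵢ−1)) = 0.
Feasibility: ΣzᵢKᵢ = 1.2856, Σzᵢ/Kᵢ = 1.1651 — both > 1, two phases present.
Newton iteration, V/F⁰ = 0.5:
  V/F = 0.5000: g = -0.00555, g' = -0.3548 → V/F = 0.4844
  V/F = 0.4844: g = 0.00004, g' = -0.3606 → V/F = 0.4845
Converged at V/F = 0.4845.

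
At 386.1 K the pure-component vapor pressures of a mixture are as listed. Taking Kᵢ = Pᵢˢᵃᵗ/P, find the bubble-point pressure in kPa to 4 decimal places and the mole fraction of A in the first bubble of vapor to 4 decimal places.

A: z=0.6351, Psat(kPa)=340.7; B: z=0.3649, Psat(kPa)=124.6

At the bubble point ψ → 0, so ΣzᵢKᵢ = 1 with Kᵢ = Pᵢˢᵃᵗ/P ⇒ P = ΣzᵢPᵢˢᵃᵗ.
P = 0.6351·340.7 + 0.3649·124.6 = 261.8451 kPa
yᵢ = zᵢPᵢˢᵃᵗ/P ⇒ y_A = 0.6351·340.7/261.8451 = 0.8264

Pbub = 261.8451 kPa, y_A = 0.8264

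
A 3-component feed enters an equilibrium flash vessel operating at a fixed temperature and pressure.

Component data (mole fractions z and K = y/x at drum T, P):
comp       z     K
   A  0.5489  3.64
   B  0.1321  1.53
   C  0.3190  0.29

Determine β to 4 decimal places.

Let β = V/F and solve Σ zᵢ(Kᵢ−1)/(1+β(Kᵢ−1)) = 0.
g(0) = ΣzᵢKᵢ − 1 = 1.2926 and g(1) = 1 − Σzᵢ/Kᵢ = -0.3371, so a root lies in (0, 1).
Newton iteration, β⁰ = 0.5:
  β = 0.5000: g = 0.32881, g' = -1.1205 → β = 0.7935
  β = 0.7935: g = -0.00117, g' = -1.2613 → β = 0.7925
Converged at β = 0.7925.

β = 0.7925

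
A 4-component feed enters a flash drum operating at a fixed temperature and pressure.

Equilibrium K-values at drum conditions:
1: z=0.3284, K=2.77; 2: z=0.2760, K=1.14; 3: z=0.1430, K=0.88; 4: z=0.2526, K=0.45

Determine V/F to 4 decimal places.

V/F = 0.8193

Rachford–Rice: g(V/F) = Σ zᵢ(Kᵢ−1)/(1+V/F(Kᵢ−1)) = 0.
Feasibility: ΣzᵢKᵢ = 1.4638, Σzᵢ/Kᵢ = 1.0845 — both > 1, two phases present.
Iterate (Newton) starting at V/F = 0.38:
  V/F = 0.3800: g = 0.19059, g' = -0.4970 → V/F = 0.7635
  V/F = 0.7635: g = 0.02373, g' = -0.4201 → V/F = 0.8200
  V/F = 0.8200: g = -0.00030, g' = -0.4316 → V/F = 0.8193
Converged at V/F = 0.8193.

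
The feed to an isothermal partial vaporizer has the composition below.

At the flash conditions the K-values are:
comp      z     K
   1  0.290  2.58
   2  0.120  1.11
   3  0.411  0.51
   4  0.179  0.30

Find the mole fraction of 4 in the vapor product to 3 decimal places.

y_4 = 0.062

Material balance + equilibrium reduce to Σ zᵢ(Kᵢ−1)/(1+β(Kᵢ−1)) = 0.
Check two-phase: ΣzᵢKᵢ = 1.145 > 1 and Σzᵢ/Kᵢ = 1.623 > 1, so g(0) = 0.145 > 0 and g(1) = -0.623 < 0.
Iterate (Newton) starting at β = 0.5:
  β = 0.500: g = -0.1910, g' = -0.608 → β = 0.186
  β = 0.186: g = 0.0016, g' = -0.669 → β = 0.188
Converged at β = 0.188.
Compositions from xᵢ = zᵢ/(1+β(Kᵢ−1)), yᵢ = Kᵢxᵢ:
  1: x = 0.224, y = 0.577
  2: x = 0.118, y = 0.130
  3: x = 0.453, y = 0.231
  4: x = 0.206, y = 0.062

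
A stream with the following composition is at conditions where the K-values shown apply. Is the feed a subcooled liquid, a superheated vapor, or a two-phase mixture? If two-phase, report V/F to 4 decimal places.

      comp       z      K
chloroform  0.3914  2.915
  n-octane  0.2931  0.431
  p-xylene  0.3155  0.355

two-phase, V/F = 0.3249

ΣzᵢKᵢ = 1.3793; Σzᵢ/Kᵢ = 1.7030.
Both exceed 1, so a two-phase solution exists.
Iterate (Newton) starting at ψ = 0.46:
  ψ = 0.4600: g = -0.11675, g' = -0.8452 → ψ = 0.3219
  ψ = 0.3219: g = 0.00274, g' = -0.9006 → ψ = 0.3249
Converged at ψ = 0.3249.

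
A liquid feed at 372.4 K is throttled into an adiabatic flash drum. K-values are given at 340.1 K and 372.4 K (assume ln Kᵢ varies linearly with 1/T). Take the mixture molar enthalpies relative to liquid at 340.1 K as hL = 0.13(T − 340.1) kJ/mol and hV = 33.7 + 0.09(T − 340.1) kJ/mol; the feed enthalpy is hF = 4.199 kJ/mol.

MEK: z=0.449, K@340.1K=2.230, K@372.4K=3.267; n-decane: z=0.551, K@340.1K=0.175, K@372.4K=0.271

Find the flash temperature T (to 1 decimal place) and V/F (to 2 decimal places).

T = 341.9 K, V/F = 0.12

Adiabatic flash: solve Rachford–Rice at each trial T, then check hF = ψ·hV(T) + (1−ψ)·hL(T).
  T = 340.1 K: K = (2.230, 0.175), RR gives ψ = 0.096, H_out = 3.244 kJ/mol
  T = 372.4 K: K = (3.267, 0.271), RR gives ψ = 0.373, H_out = 16.283 kJ/mol
  T = 356.2 K: K = (2.721, 0.220), RR gives ψ = 0.255, H_out = 10.533 kJ/mol
  T = 348.1 K: K = (2.467, 0.197), RR gives ψ = 0.183, H_out = 7.159 kJ/mol
  T = 344.1 K: K = (2.347, 0.186), RR gives ψ = 0.142, H_out = 5.292 kJ/mol
  T = 342.1 K: K = (2.288, 0.180), RR gives ψ = 0.120, H_out = 4.293 kJ/mol
Linear interpolation between T = 340.1 (H_out = 3.244) and T = 342.1 (H_out = 4.293) on hF = 4.199 gives T ≈ 341.9 K, at which ψ = 0.12.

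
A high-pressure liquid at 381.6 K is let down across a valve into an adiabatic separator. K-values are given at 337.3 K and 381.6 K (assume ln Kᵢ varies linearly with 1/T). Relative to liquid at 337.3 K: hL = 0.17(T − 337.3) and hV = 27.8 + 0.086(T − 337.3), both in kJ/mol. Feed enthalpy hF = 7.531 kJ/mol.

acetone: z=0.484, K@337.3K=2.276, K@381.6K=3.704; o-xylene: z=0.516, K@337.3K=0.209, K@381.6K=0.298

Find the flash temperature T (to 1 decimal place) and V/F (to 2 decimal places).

Adiabatic flash: solve Rachford–Rice at each trial T, then check hF = ψ·hV(T) + (1−ψ)·hL(T).
  T = 337.3 K: K = (2.276, 0.209), RR gives ψ = 0.207, H_out = 5.768 kJ/mol
  T = 381.6 K: K = (3.704, 0.298), RR gives ψ = 0.499, H_out = 19.537 kJ/mol
  T = 359.5 K: K = (2.949, 0.252), RR gives ψ = 0.383, H_out = 13.698 kJ/mol
  T = 348.4 K: K = (2.601, 0.230), RR gives ψ = 0.307, H_out = 10.126 kJ/mol
  T = 342.9 K: K = (2.437, 0.220), RR gives ψ = 0.261, H_out = 8.093 kJ/mol
  T = 340.1 K: K = (2.356, 0.214), RR gives ψ = 0.235, H_out = 6.967 kJ/mol
  T = 341.5 K: K = (2.397, 0.217), RR gives ψ = 0.249, H_out = 7.539 kJ/mol
Linear interpolation between T = 340.1 (H_out = 6.967) and T = 341.5 (H_out = 7.539) on hF = 7.531 gives T ≈ 341.5 K, at which ψ = 0.25.

T = 341.5 K, V/F = 0.25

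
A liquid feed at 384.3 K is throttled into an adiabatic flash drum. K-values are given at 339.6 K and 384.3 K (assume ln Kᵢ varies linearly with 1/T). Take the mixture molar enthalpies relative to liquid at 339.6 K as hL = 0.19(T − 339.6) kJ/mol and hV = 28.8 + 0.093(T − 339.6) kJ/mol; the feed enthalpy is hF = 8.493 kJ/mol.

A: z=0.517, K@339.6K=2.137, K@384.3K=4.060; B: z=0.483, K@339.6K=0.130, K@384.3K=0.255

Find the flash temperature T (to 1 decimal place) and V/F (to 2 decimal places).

Adiabatic flash: solve Rachford–Rice at each trial T, then check hF = ψ·hV(T) + (1−ψ)·hL(T).
  T = 339.6 K: K = (2.137, 0.130), RR gives ψ = 0.169, H_out = 4.880 kJ/mol
  T = 384.3 K: K = (4.060, 0.255), RR gives ψ = 0.536, H_out = 21.609 kJ/mol
  T = 362.0 K: K = (3.007, 0.186), RR gives ψ = 0.394, H_out = 14.759 kJ/mol
  T = 350.8 K: K = (2.549, 0.156), RR gives ψ = 0.301, H_out = 10.469 kJ/mol
  T = 345.2 K: K = (2.337, 0.143), RR gives ψ = 0.242, H_out = 7.899 kJ/mol
  T = 348.0 K: K = (2.441, 0.150), RR gives ψ = 0.273, H_out = 9.230 kJ/mol
  T = 346.6 K: K = (2.389, 0.146), RR gives ψ = 0.258, H_out = 8.578 kJ/mol
Linear interpolation between T = 345.2 (H_out = 7.899) and T = 346.6 (H_out = 8.578) on hF = 8.493 gives T ≈ 346.4 K, at which ψ = 0.26.

T = 346.4 K, V/F = 0.26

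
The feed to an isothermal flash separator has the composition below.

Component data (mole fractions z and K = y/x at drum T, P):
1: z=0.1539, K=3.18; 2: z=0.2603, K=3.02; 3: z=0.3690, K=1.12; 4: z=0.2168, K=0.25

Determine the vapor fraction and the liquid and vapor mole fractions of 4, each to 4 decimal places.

Rachford–Rice: g(ψ) = Σ zᵢ(Kᵢ−1)/(1+ψ(Kᵢ−1)) = 0.
Check two-phase: ΣzᵢKᵢ = 1.7430 > 1 and Σzᵢ/Kᵢ = 1.3313 > 1, so g(0) = 0.7430 > 0 and g(1) = -0.3313 < 0.
Newton iteration, ψ⁰ = 0.4:
  ψ = 0.4000: g = 0.28001, g' = -0.7873 → ψ = 0.7556
  ψ = 0.7556: g = 0.00018, g' = -0.9249 → ψ = 0.7558
Converged at ψ = 0.7558.
Compositions from xᵢ = zᵢ/(1+ψ(Kᵢ−1)), yᵢ = Kᵢxᵢ:
  1: x = 0.0581, y = 0.1848
  2: x = 0.1030, y = 0.3111
  3: x = 0.3383, y = 0.3789
  4: x = 0.5005, y = 0.1251

ψ = 0.7558, x_4 = 0.5005, y_4 = 0.1251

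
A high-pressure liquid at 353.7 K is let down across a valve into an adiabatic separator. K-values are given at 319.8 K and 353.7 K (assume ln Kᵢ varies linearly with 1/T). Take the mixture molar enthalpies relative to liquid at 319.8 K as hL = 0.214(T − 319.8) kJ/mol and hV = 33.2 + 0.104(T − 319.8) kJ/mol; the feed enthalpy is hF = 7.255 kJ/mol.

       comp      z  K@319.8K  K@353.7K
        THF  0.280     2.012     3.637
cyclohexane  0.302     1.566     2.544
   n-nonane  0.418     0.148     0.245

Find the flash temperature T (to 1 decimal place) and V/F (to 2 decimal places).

T = 322.6 K, V/F = 0.20

Adiabatic flash: solve Rachford–Rice at each trial T, then check hF = ψ·hV(T) + (1−ψ)·hL(T).
  T = 319.8 K: K = (2.012, 1.566, 0.148), RR gives ψ = 0.143, H_out = 4.754 kJ/mol
  T = 353.7 K: K = (3.637, 2.544, 0.245), RR gives ψ = 0.561, H_out = 23.792 kJ/mol
  T = 336.8 K: K = (2.748, 2.022, 0.193), RR gives ψ = 0.409, H_out = 16.438 kJ/mol
  T = 328.3 K: K = (2.361, 1.785, 0.170), RR gives ψ = 0.300, H_out = 11.508 kJ/mol
  T = 324.1 K: K = (2.184, 1.675, 0.159), RR gives ψ = 0.231, H_out = 8.484 kJ/mol
  T = 322.0 K: K = (2.099, 1.621, 0.153), RR gives ψ = 0.191, H_out = 6.759 kJ/mol
Linear interpolation between T = 322.0 (H_out = 6.759) and T = 324.1 (H_out = 8.484) on hF = 7.255 gives T ≈ 322.6 K, at which ψ = 0.20.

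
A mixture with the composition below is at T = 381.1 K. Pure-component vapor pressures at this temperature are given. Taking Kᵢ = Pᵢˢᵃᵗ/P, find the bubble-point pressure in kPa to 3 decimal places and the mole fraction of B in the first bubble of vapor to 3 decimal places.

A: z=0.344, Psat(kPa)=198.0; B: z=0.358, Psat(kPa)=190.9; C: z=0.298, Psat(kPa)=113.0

Pbub = 170.128 kPa, y_B = 0.402

At the bubble point ψ → 0, so ΣzᵢKᵢ = 1 with Kᵢ = Pᵢˢᵃᵗ/P ⇒ P = ΣzᵢPᵢˢᵃᵗ.
P = 0.344·198.0 + 0.358·190.9 + 0.298·113.0 = 170.128 kPa
yᵢ = zᵢPᵢˢᵃᵗ/P ⇒ y_B = 0.358·190.9/170.128 = 0.402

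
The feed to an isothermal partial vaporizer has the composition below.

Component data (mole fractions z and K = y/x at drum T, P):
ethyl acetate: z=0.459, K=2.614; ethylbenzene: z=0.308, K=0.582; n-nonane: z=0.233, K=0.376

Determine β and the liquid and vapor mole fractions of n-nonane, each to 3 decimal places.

β = 0.556, x_n-nonane = 0.357, y_n-nonane = 0.134

Let β = V/F and solve Σ zᵢ(Kᵢ−1)/(1+β(Kᵢ−1)) = 0.
Feasibility: ΣzᵢKᵢ = 1.467, Σzᵢ/Kᵢ = 1.324 — both > 1, two phases present.
Newton–Raphson from β = 0.5:
  β = 0.500: g = 0.0359, g' = -0.644 → β = 0.556
Converged at β = 0.556.
Compositions from xᵢ = zᵢ/(1+β(Kᵢ−1)), yᵢ = Kᵢxᵢ:
  ethyl acetate: x = 0.242, y = 0.632
  ethylbenzene: x = 0.401, y = 0.234
  n-nonane: x = 0.357, y = 0.134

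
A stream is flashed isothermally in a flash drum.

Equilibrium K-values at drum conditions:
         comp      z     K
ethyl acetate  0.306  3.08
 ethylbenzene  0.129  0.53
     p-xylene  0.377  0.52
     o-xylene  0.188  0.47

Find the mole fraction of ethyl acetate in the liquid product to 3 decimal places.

x_ethyl acetate = 0.191

Material balance + equilibrium reduce to Σ zᵢ(Kᵢ−1)/(1+V/F(Kᵢ−1)) = 0.
Feasibility: ΣzᵢKᵢ = 1.295, Σzᵢ/Kᵢ = 1.468 — both > 1, two phases present.
Newton–Raphson from V/F = 0.5:
  V/F = 0.500: g = -0.1409, g' = -0.615 → V/F = 0.271
  V/F = 0.271: g = 0.0133, g' = -0.766 → V/F = 0.288
Converged at V/F = 0.288.
Compositions from xᵢ = zᵢ/(1+V/F(Kᵢ−1)), yᵢ = Kᵢxᵢ:
  ethyl acetate: x = 0.191, y = 0.589
  ethylbenzene: x = 0.149, y = 0.079
  p-xylene: x = 0.438, y = 0.228
  o-xylene: x = 0.222, y = 0.104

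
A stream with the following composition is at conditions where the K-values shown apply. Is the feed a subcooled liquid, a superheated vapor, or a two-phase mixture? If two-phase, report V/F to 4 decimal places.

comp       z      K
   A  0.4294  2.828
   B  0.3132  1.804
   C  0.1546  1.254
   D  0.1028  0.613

superheated vapor

ΣzᵢKᵢ = 2.0362; Σzᵢ/Kᵢ = 0.6164.
Since Σzᵢ/Kᵢ < 1 the mixture is above its dew point — single vapor phase.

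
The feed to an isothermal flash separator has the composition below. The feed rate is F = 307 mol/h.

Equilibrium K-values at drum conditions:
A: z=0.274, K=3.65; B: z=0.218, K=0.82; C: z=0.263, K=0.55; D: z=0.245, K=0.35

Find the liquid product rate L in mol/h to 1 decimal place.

L = 204.2 mol/h

Material balance + equilibrium reduce to Σ zᵢ(Kᵢ−1)/(1+V/F(Kᵢ−1)) = 0.
g(0) = ΣzᵢKᵢ − 1 = 0.409 and g(1) = 1 − Σzᵢ/Kᵢ = -0.519, so a root lies in (0, 1).
Iterate (Newton) starting at V/F = 0.43:
  V/F = 0.430: g = -0.0709, g' = -0.710 → V/F = 0.330
  V/F = 0.330: g = 0.0038, g' = -0.797 → V/F = 0.335
Converged at V/F = 0.335.
Then V = V/F·F = 0.3349·307 = 102.8 mol/h and L = F − V = 204.2 mol/h.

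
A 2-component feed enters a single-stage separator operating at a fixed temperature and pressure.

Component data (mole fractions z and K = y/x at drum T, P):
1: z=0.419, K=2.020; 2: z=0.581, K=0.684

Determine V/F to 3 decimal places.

V/F = 0.756

Newton–Raphson from V/F = 0.69:
  V/F = 0.690: g = 0.0160, g' = -0.245 → V/F = 0.755
  V/F = 0.755: g = 0.0002, g' = -0.239 → V/F = 0.756
Converged at V/F = 0.756.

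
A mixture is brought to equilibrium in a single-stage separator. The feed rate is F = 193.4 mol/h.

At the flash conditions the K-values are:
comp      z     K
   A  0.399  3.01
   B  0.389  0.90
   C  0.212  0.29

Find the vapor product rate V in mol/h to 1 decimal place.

V = 133.2 mol/h

Newton–Raphson from β = 0.5:
  β = 0.500: g = 0.1257, g' = -0.662 → β = 0.690
  β = 0.690: g = -0.0007, g' = -0.698 → β = 0.689
Converged at β = 0.689.
Then V = β·F = 0.6888·193.4 = 133.2 mol/h and L = F − V = 60.2 mol/h.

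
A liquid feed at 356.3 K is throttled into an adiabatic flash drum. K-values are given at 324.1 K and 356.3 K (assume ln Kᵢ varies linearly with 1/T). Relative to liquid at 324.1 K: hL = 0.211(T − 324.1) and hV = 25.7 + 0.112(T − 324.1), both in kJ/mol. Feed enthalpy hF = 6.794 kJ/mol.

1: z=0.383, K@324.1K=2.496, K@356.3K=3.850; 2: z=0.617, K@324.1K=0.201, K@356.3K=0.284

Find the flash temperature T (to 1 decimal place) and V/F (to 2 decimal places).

T = 335.5 K, V/F = 0.18

Adiabatic flash: solve Rachford–Rice at each trial T, then check hF = ψ·hV(T) + (1−ψ)·hL(T).
  T = 324.1 K: K = (2.496, 0.201), RR gives ψ = 0.067, H_out = 1.720 kJ/mol
  T = 356.3 K: K = (3.850, 0.284), RR gives ψ = 0.318, H_out = 13.963 kJ/mol
  T = 340.2 K: K = (3.132, 0.241), RR gives ψ = 0.215, H_out = 8.583 kJ/mol
  T = 332.1 K: K = (2.802, 0.220), RR gives ψ = 0.149, H_out = 5.395 kJ/mol
  T = 336.1 K: K = (2.962, 0.230), RR gives ψ = 0.183, H_out = 7.023 kJ/mol
  T = 334.1 K: K = (2.881, 0.225), RR gives ψ = 0.166, H_out = 6.223 kJ/mol
Linear interpolation between T = 334.1 (H_out = 6.223) and T = 336.1 (H_out = 7.023) on hF = 6.794 gives T ≈ 335.5 K, at which ψ = 0.18.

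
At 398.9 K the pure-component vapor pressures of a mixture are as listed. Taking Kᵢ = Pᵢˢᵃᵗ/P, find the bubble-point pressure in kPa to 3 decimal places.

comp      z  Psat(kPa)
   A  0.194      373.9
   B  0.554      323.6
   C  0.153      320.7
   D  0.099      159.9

Pbub = 316.708 kPa

At the bubble point ψ → 0, so ΣzᵢKᵢ = 1 with Kᵢ = Pᵢˢᵃᵗ/P ⇒ P = ΣzᵢPᵢˢᵃᵗ.
P = 0.194·373.9 + 0.554·323.6 + 0.153·320.7 + 0.099·159.9 = 316.708 kPa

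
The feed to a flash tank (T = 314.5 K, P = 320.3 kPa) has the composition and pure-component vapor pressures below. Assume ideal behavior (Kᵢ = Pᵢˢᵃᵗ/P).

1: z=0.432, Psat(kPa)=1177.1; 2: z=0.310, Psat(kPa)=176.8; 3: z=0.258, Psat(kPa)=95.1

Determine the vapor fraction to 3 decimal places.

Raoult's law: Kᵢ = Pᵢˢᵃᵗ/P = Pᵢˢᵃᵗ/320.3.
  K_1 = 1177.1/320.3 = 3.67499, K_2 = 176.8/320.3 = 0.55198, K_3 = 95.1/320.3 = 0.29691
Iterate (Newton) starting at ψ = 0.46:
  ψ = 0.460: g = 0.0750, g' = -0.999 → ψ = 0.535
  ψ = 0.535: g = 0.0018, g' = -0.958 → ψ = 0.537
Converged at ψ = 0.537.

ψ = 0.537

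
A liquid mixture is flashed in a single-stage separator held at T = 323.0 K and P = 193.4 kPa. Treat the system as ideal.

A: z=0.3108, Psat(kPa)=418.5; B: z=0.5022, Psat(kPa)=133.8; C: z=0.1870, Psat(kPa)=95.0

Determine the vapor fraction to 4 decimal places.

Raoult's law: Kᵢ = Pᵢˢᵃᵗ/P = Pᵢˢᵃᵗ/193.4.
  K_A = 418.5/193.4 = 2.163909, K_B = 133.8/193.4 = 0.691830, K_C = 95.0/193.4 = 0.491210
Let ψ = V/F and solve Σ zᵢ(Kᵢ−1)/(1+ψ(Kᵢ−1)) = 0.
Check two-phase: ΣzᵢKᵢ = 1.1118 > 1 and Σzᵢ/Kᵢ = 1.2502 > 1, so g(0) = 0.1118 > 0 and g(1) = -0.2502 < 0.
Newton iteration, ψ⁰ = 0.4:
  ψ = 0.4000: g = -0.04915, g' = -0.3344 → ψ = 0.2530
  ψ = 0.2530: g = 0.00240, g' = -0.3711 → ψ = 0.2595
Converged at ψ = 0.2595.

ψ = 0.2595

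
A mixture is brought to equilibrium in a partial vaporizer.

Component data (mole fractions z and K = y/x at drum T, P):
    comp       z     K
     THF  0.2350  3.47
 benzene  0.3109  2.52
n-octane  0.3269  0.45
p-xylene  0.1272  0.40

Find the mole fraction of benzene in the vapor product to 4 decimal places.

y_benzene = 0.3732

Newton–Raphson from ψ = 0.68:
  ψ = 0.6800: g = 0.03287, g' = -0.7564 → ψ = 0.7235
  ψ = 0.7235: g = -0.00013, g' = -0.7633 → ψ = 0.7233
Converged at ψ = 0.7233.
Compositions from xᵢ = zᵢ/(1+ψ(Kᵢ−1)), yᵢ = Kᵢxᵢ:
  THF: x = 0.0843, y = 0.2926
  benzene: x = 0.1481, y = 0.3732
  n-octane: x = 0.5429, y = 0.2443
  p-xylene: x = 0.2247, y = 0.0899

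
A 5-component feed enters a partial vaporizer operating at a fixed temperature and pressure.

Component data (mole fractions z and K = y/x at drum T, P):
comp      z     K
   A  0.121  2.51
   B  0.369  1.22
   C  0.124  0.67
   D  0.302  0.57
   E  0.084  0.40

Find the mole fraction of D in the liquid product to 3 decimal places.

x_D = 0.318

Rachford–Rice: g(ψ) = Σ zᵢ(Kᵢ−1)/(1+ψ(Kᵢ−1)) = 0.
g(0) = ΣzᵢKᵢ − 1 = 0.043 and g(1) = 1 − Σzᵢ/Kᵢ = -0.276, so a root lies in (0, 1).
Newton–Raphson from ψ = 0.68:
  ψ = 0.680: g = -0.1607, g' = -0.301 → ψ = 0.146
  ψ = 0.146: g = -0.0085, g' = -0.317 → ψ = 0.119
  ψ = 0.119: g = 0.0001, g' = -0.327 → ψ = 0.120
Converged at ψ = 0.120.
Compositions from xᵢ = zᵢ/(1+ψ(Kᵢ−1)), yᵢ = Kᵢxᵢ:
  A: x = 0.102, y = 0.257
  B: x = 0.360, y = 0.439
  C: x = 0.129, y = 0.086
  D: x = 0.318, y = 0.181
  E: x = 0.091, y = 0.036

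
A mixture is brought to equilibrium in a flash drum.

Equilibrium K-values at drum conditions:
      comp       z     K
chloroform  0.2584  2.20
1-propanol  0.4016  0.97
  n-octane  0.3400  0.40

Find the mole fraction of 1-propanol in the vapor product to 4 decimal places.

Let ψ = V/F and solve Σ zᵢ(Kᵢ−1)/(1+ψ(Kᵢ−1)) = 0.
Feasibility: ΣzᵢKᵢ = 1.0940, Σzᵢ/Kᵢ = 1.3815 — both > 1, two phases present.
Newton iteration, ψ⁰ = 0.5:
  ψ = 0.5000: g = -0.10986, g' = -0.3955 → ψ = 0.2222
  ψ = 0.2222: g = -0.00272, g' = -0.3952 → ψ = 0.2154
Converged at ψ = 0.2154.
Compositions from xᵢ = zᵢ/(1+ψ(Kᵢ−1)), yᵢ = Kᵢxᵢ:
  chloroform: x = 0.2053, y = 0.4517
  1-propanol: x = 0.4042, y = 0.3921
  n-octane: x = 0.3905, y = 0.1562

y_1-propanol = 0.3921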